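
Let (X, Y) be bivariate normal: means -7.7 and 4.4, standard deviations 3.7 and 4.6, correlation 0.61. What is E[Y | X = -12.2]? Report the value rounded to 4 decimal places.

E[Y | X=x] = μ_Y + ρ(σ_Y/σ_X)(x − μ_X) for jointly normal variables.
E[Y | X=-12.2] = 4.4 + (0.61)·(4.6/3.7)·(-12.2 − (-7.7)) = 4.4 + (0.75838)·(-4.5) = 0.9873.

0.9873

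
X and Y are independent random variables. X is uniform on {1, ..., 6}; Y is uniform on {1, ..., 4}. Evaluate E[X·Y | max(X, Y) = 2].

8/3

Outcomes with max(X, Y) = 2: (1,2), (2,1), (2,2), each with probability 1/24.
E[X·Y | max(X, Y) = 2] = (2 + 2 + 4) / 3 = 8/3.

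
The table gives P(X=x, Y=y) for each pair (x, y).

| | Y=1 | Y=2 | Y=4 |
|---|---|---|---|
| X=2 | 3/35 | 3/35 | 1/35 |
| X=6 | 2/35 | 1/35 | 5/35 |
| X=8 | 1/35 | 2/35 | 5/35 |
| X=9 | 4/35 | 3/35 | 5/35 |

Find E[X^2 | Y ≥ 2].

P(Y ≥ 2) = 5/7.
Summing X^2·P(X=x,Y=y) over the conditioning event gives 1328/35.
E[X^2 | Y ≥ 2] = (1328/35) / (5/7) = 1328/25.

1328/25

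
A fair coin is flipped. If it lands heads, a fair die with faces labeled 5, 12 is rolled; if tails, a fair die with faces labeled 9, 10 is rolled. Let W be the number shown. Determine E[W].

E[W | heads] = (5+12)/2 = 17/2.
E[W | tails] = (9+10)/2 = 19/2.
E[W] = (1/2)·(17/2) + (1/2)·(19/2) = 9.

9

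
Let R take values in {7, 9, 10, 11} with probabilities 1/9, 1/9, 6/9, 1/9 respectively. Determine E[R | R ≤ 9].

8

P(R ≤ 9) = 2/9.
Σ over the event: 7·1/9 + 9·1/9 = 16/9.
E[R | R ≤ 9] = (16/9) / (2/9) = 8.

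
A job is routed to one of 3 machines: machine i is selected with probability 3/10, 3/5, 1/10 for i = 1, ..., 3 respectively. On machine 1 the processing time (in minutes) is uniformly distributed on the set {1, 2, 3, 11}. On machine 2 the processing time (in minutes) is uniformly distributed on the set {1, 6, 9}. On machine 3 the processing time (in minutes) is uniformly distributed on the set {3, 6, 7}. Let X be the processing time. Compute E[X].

E[X | machine 1] = (1+2+3+11)/4 = 17/4.
E[X | machine 2] = (1+6+9)/3 = 16/3.
E[X | machine 3] = (3+6+7)/3 = 16/3.
E[X] = (3/10)·(17/4) + (3/5)·(16/3) + (1/10)·(16/3) = 601/120.

601/120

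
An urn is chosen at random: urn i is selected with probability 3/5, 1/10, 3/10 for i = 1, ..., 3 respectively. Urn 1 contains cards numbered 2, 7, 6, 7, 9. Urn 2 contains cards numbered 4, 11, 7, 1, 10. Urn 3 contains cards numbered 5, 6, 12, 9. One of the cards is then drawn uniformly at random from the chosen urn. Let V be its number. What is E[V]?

E[V | urn 1] = (2+7+6+7+9)/5 = 31/5.
E[V | urn 2] = (4+11+7+1+10)/5 = 33/5.
E[V | urn 3] = (5+6+12+9)/4 = 8.
By the law of total expectation,
E[V] = (3/5)·(31/5) + (1/10)·(33/5) + (3/10)·(8) = 339/50.

339/50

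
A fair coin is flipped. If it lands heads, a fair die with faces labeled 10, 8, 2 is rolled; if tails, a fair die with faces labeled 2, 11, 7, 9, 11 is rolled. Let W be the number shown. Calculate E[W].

E[W | heads] = (10+8+2)/3 = 20/3.
E[W | tails] = (2+11+7+9+11)/5 = 8.
By the law of total expectation,
E[W] = (1/2)·(20/3) + (1/2)·(8) = 22/3.

22/3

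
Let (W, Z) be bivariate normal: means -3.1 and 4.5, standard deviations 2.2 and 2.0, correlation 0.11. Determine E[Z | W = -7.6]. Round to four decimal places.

For a bivariate normal, E[Z | W=x] = μ_Z + ρ·(σ_Z/σ_W)·(x − μ_W).
E[Z | W=-7.6] = 4.5 + (0.11)·(2.0/2.2)·(-7.6 − (-3.1)) = 4.5 + (0.1)·(-4.5) = 4.0500.

4.0500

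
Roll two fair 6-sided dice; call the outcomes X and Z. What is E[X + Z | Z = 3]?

Outcomes with Z = 3: (1,3), (2,3), (3,3), (4,3), (5,3), (6,3), each with probability 1/36.
E[X + Z | Z = 3] = (4 + 5 + 6 + 7 + 8 + 9) / 6 = 13/2.

13/2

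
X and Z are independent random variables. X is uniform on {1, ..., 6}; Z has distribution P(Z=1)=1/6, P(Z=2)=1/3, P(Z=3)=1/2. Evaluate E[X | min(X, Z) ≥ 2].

4

P(min(X, Z) ≥ 2) = 25/36.
Summing X·P(x,y) over outcomes with min(X, Z) ≥ 2 gives 25/9.
E[X | min(X, Z) ≥ 2] = (25/9) / (25/36) = 4.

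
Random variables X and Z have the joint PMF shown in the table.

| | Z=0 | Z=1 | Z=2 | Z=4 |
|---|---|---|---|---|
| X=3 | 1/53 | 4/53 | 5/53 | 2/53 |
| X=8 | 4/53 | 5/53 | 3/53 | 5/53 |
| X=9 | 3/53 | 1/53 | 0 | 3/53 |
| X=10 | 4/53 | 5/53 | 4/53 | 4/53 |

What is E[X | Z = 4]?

P(Z = 4) = 14/53.
Σ X·P over the event = 3·(2/53) + 8·(5/53) + 9·(3/53) + 10·(4/53) = 113/53.
E[X | Z = 4] = (113/53) / (14/53) = 113/14.

113/14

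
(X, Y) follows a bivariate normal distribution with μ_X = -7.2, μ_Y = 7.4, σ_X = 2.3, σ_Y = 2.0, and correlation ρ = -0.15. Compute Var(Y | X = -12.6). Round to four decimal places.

The conditional variance in a bivariate normal is σ_Y²(1 − ρ²), independent of x.
Var(Y | X=-12.6) = (2.0)²·(1 − (-0.15)²) = 4·0.9775 = 3.9100.

3.9100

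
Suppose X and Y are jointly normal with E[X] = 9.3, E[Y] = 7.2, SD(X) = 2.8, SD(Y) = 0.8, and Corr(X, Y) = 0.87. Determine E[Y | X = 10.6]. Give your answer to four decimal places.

The regression of Y on X has slope ρ·σ_Y/σ_X and passes through (μ_X, μ_Y).
E[Y | X=10.6] = 7.2 + (0.87)·(0.8/2.8)·(10.6 − (9.3)) = 7.2 + (0.24857)·(1.3) = 7.5231.

7.5231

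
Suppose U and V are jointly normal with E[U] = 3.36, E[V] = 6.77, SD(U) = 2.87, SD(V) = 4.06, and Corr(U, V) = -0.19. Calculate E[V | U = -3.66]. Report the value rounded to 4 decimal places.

8.6568

The regression of V on U has slope ρ·σ_V/σ_U and passes through (μ_U, μ_V).
E[V | U=-3.66] = 6.77 + (-0.19)·(4.06/2.87)·(-3.66 − (3.36)) = 6.77 + (-0.26878)·(-7.02) = 8.6568.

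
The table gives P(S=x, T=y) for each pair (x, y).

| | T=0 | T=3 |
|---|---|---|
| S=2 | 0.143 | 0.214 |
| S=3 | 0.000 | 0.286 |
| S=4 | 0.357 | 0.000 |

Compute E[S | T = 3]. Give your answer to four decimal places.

2.5720

P(T = 3) = 0.500.
Σ S·P over the event = 2·(0.214) + 3·(0.286) = 1.286.
E[S | T = 3] = (1.286) / (0.500) = 2.5720.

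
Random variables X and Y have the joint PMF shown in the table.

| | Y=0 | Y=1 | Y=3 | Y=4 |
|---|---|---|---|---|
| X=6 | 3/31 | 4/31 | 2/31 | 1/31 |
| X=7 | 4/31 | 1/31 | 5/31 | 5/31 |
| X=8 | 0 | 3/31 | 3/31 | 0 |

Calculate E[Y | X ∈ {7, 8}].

P(X ∈ {7, 8}) = 21/31.
Σ Y·P over the event = 0·(4/31) + 1·(1/31) + 3·(5/31) + 4·(5/31) + 1·(3/31) + 3·(3/31) = 48/31.
E[Y | X ∈ {7, 8}] = (48/31) / (21/31) = 16/7.

16/7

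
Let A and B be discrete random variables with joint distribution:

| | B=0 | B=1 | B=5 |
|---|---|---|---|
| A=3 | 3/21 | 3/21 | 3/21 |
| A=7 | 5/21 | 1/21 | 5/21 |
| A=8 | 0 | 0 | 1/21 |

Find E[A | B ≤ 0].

11/2

P(B ≤ 0) = 8/21.
Summing A·P(A=x,B=y) over the conditioning event gives 44/21.
E[A | B ≤ 0] = (44/21) / (8/21) = 11/2.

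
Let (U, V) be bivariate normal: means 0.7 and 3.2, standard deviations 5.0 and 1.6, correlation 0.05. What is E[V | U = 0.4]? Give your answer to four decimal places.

3.1952

E[V | U=x] = μ_V + ρ(σ_V/σ_U)(x − μ_U) for jointly normal variables.
E[V | U=0.4] = 3.2 + (0.05)·(1.6/5.0)·(0.4 − (0.7)) = 3.2 + (0.016)·(-0.3) = 3.1952.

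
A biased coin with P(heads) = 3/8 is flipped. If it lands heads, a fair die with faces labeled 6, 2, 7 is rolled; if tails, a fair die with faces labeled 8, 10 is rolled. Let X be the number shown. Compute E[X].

E[X | heads] = (6+2+7)/3 = 5.
E[X | tails] = (8+10)/2 = 9.
E[X] = (3/8)·(5) + (5/8)·(9) = 15/2.

15/2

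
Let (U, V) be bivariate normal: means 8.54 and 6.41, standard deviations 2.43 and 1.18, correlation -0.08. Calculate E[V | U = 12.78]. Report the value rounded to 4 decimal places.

E[V | U=x] = μ_V + ρ(σ_V/σ_U)(x − μ_U) for jointly normal variables.
E[V | U=12.78] = 6.41 + (-0.08)·(1.18/2.43)·(12.78 − (8.54)) = 6.41 + (-0.038848)·(4.24) = 6.2453.

6.2453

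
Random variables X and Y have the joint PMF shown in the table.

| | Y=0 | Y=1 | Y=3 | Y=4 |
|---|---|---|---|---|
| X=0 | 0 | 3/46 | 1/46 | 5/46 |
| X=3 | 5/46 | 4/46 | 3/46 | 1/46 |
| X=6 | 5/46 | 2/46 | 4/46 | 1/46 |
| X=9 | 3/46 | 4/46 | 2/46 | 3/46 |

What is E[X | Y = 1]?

60/13

P(Y = 1) = 13/46.
Σ X·P over the event = 0·(3/46) + 3·(4/46) + 6·(2/46) + 9·(4/46) = 30/23.
E[X | Y = 1] = (30/23) / (13/46) = 60/13.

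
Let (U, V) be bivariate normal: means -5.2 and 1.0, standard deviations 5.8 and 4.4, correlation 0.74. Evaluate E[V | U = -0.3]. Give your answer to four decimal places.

E[V | U=x] = μ_V + ρ(σ_V/σ_U)(x − μ_U) for jointly normal variables.
E[V | U=-0.3] = 1.0 + (0.74)·(4.4/5.8)·(-0.3 − (-5.2)) = 1.0 + (0.56138)·(4.9) = 3.7508.

3.7508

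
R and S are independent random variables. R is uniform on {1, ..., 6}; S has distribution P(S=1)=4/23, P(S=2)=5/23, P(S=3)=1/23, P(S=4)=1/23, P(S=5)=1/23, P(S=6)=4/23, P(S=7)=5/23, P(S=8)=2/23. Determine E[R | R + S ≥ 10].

23/5

P(R + S ≥ 10) = 15/46.
Summing R·P(x,y) over outcomes with R + S ≥ 10 gives 3/2.
E[R | R + S ≥ 10] = (3/2) / (15/46) = 23/5.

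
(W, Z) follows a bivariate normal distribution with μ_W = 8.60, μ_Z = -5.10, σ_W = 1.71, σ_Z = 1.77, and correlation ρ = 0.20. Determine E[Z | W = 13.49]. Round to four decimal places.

The regression of Z on W has slope ρ·σ_Z/σ_W and passes through (μ_W, μ_Z).
E[Z | W=13.49] = -5.10 + (0.20)·(1.77/1.71)·(13.49 − (8.60)) = -5.10 + (0.20702)·(4.89) = -4.0877.

-4.0877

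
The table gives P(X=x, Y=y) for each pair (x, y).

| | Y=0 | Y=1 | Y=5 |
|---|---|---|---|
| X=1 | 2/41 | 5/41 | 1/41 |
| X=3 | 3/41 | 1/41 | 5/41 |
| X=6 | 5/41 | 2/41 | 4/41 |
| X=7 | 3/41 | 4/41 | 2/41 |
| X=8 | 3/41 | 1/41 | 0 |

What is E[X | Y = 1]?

P(Y = 1) = 13/41.
Σ X·P over the event = 1·(5/41) + 3·(1/41) + 6·(2/41) + 7·(4/41) + 8·(1/41) = 56/41.
E[X | Y = 1] = (56/41) / (13/41) = 56/13.

56/13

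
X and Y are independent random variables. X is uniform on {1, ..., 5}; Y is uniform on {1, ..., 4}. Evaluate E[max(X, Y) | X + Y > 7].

14/3

P(X + Y > 7) = 3/20.
Summing max(X,Y)·P(x,y) over outcomes with X + Y > 7 gives 7/10.
E[max(X, Y) | X + Y > 7] = (7/10) / (3/20) = 14/3.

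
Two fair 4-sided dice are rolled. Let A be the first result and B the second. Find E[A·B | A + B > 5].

65/6

Outcomes with A + B > 5: (2,4), (3,3), (3,4), (4,2), (4,3), (4,4), each with probability 1/16.
E[A·B | A + B > 5] = (8 + 9 + 12 + 8 + 12 + 16) / 6 = 65/6.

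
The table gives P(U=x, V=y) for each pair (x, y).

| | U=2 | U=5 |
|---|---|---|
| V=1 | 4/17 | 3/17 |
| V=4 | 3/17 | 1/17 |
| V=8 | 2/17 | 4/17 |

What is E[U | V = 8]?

4

P(V = 8) = 6/17.
Σ U·P over the event = 2·(2/17) + 5·(4/17) = 24/17.
E[U | V = 8] = (24/17) / (6/17) = 4.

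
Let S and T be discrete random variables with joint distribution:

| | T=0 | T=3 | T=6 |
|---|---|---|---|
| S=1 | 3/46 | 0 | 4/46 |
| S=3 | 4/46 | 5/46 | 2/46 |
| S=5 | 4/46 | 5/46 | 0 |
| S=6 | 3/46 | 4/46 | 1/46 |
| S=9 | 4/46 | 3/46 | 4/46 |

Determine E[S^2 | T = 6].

382/11

P(T = 6) = 11/46.
Summing S^2·P(S=x,T=y) over the conditioning event gives 191/23.
E[S^2 | T = 6] = (191/23) / (11/46) = 382/11.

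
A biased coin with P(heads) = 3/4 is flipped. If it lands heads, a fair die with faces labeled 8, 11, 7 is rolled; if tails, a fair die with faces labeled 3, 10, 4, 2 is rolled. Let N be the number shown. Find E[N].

123/16

E[N | heads] = (8+11+7)/3 = 26/3.
E[N | tails] = (3+10+4+2)/4 = 19/4.
By the law of total expectation,
E[N] = (3/4)·(26/3) + (1/4)·(19/4) = 123/16.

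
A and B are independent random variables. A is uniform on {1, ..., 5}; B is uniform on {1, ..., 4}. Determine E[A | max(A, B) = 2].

5/3

Outcomes with max(A, B) = 2: (1,2), (2,1), (2,2), each with probability 1/20.
E[A | max(A, B) = 2] = (1 + 2 + 2) / 3 = 5/3.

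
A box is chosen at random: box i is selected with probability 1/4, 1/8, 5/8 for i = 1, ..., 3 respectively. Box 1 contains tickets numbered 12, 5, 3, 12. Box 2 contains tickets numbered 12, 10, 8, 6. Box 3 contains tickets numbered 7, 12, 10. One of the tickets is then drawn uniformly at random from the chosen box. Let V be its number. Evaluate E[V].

E[V | box 1] = (12+5+3+12)/4 = 8.
E[V | box 2] = (12+10+8+6)/4 = 9.
E[V | box 3] = (7+12+10)/3 = 29/3.
E[V] = (1/4)·(8) + (1/8)·(9) + (5/8)·(29/3) = 55/6.

55/6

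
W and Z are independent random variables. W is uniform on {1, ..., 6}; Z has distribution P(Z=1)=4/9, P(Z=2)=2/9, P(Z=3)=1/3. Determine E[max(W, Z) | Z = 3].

P(Z = 3) = 1/3.
Summing max(W,Z)·P(x,y) over outcomes with Z = 3 gives 4/3.
E[max(W, Z) | Z = 3] = (4/3) / (1/3) = 4.

4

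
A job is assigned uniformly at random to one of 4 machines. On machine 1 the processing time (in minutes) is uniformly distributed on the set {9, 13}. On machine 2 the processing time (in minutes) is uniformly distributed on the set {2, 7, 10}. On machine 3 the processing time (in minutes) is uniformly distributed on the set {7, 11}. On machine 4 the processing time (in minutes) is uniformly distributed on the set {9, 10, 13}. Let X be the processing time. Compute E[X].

37/4

E[X | machine 1] = (9+13)/2 = 11.
E[X | machine 2] = (2+7+10)/3 = 19/3.
E[X | machine 3] = (7+11)/2 = 9.
E[X | machine 4] = (9+10+13)/3 = 32/3.
E[X] = (1/4)·(11) + (1/4)·(19/3) + (1/4)·(9) + (1/4)·(32/3) = 37/4.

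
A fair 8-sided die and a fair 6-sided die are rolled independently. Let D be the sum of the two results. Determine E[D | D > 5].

172/19

P(D > 5) = 19/24.
E[D | D > 5] = (43/6) / (19/24) = 172/19.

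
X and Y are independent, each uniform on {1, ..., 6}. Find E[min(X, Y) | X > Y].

P(X > Y) = 5/12.
Summing min(X,Y)·P(x,y) over outcomes with X > Y gives 35/36.
E[min(X, Y) | X > Y] = (35/36) / (5/12) = 7/3.

7/3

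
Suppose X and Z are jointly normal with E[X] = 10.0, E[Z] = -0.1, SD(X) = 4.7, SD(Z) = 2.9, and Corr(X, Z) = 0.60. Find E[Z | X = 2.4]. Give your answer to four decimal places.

-2.9136

For a bivariate normal, E[Z | X=x] = μ_Z + ρ·(σ_Z/σ_X)·(x − μ_X).
E[Z | X=2.4] = -0.1 + (0.60)·(2.9/4.7)·(2.4 − (10.0)) = -0.1 + (0.37021)·(-7.6) = -2.9136.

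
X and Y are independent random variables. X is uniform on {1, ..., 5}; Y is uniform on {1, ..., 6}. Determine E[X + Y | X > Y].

Outcomes with X > Y: (2,1), (3,1), (3,2), (4,1), (4,2), (4,3), (5,1), (5,2), (5,3), (5,4), each with probability 1/30.
E[X + Y | X > Y] = (3 + 4 + 5 + 5 + 6 + 7 + 6 + 7 + 8 + 9) / 10 = 6.

6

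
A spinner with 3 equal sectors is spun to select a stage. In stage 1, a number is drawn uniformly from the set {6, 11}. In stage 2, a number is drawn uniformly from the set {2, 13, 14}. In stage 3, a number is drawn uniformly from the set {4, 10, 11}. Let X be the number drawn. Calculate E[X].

E[X | stage 1] = (6+11)/2 = 17/2.
E[X | stage 2] = (2+13+14)/3 = 29/3.
E[X | stage 3] = (4+10+11)/3 = 25/3.
By the law of total expectation,
E[X] = (1/3)·(17/2) + (1/3)·(29/3) + (1/3)·(25/3) = 53/6.

53/6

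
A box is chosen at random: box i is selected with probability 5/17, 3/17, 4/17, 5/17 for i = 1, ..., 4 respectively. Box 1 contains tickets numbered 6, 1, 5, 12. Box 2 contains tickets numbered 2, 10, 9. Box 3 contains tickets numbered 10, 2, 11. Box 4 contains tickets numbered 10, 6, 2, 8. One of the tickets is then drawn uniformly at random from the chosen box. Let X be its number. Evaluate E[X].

685/102

E[X | box 1] = (6+1+5+12)/4 = 6.
E[X | box 2] = (2+10+9)/3 = 7.
E[X | box 3] = (10+2+11)/3 = 23/3.
E[X | box 4] = (10+6+2+8)/4 = 13/2.
E[X] = (5/17)·(6) + (3/17)·(7) + (4/17)·(23/3) + (5/17)·(13/2) = 685/102.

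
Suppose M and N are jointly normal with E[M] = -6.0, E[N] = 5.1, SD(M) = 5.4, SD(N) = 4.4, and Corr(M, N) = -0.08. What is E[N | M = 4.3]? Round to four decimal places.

4.4286

E[N | M=x] = μ_N + ρ(σ_N/σ_M)(x − μ_M) for jointly normal variables.
E[N | M=4.3] = 5.1 + (-0.08)·(4.4/5.4)·(4.3 − (-6.0)) = 5.1 + (-0.065185)·(10.3) = 4.4286.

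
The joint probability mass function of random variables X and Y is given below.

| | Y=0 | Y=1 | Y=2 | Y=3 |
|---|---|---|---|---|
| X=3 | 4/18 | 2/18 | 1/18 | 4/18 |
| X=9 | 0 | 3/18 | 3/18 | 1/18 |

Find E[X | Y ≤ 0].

P(Y ≤ 0) = 2/9.
Summing X·P(X=x,Y=y) over the conditioning event gives 2/3.
E[X | Y ≤ 0] = (2/3) / (2/9) = 3.

3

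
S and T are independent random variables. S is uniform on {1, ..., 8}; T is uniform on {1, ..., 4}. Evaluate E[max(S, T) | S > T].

P(S > T) = 11/16.
Summing max(S,T)·P(x,y) over outcomes with S > T gives 31/8.
E[max(S, T) | S > T] = (31/8) / (11/16) = 62/11.

62/11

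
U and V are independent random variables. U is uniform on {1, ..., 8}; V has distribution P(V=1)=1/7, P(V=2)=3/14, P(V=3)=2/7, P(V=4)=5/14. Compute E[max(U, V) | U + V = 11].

P(U + V = 11) = 9/112.
Summing max(U,V)·P(x,y) over outcomes with U + V = 11 gives 67/112.
E[max(U, V) | U + V = 11] = (67/112) / (9/112) = 67/9.

67/9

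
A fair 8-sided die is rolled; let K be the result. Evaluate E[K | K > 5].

Given K > 5, K is equally likely to be any of {6, 7, 8}.
E[K | K > 5] = (6 + 7 + 8) / 3 = 7.

7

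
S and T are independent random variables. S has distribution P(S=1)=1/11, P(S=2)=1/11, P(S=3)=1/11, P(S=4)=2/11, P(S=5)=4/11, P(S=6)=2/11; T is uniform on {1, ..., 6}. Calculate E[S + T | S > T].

258/35

P(S > T) = 35/66.
Summing (S+T)·P(x,y) over outcomes with S > T gives 43/11.
E[S + T | S > T] = (43/11) / (35/66) = 258/35.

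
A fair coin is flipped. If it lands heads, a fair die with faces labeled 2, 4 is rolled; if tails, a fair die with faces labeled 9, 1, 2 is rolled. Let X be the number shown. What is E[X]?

7/2

E[X | heads] = (2+4)/2 = 3.
E[X | tails] = (9+1+2)/3 = 4.
E[X] = (1/2)·(3) + (1/2)·(4) = 7/2.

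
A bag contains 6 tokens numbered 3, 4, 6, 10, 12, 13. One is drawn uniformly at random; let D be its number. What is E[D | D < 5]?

7/2

P(D < 5) = 1/3.
Σ over the event: 3·1/6 + 4·1/6 = 7/6.
E[D | D < 5] = (7/6) / (1/3) = 7/2.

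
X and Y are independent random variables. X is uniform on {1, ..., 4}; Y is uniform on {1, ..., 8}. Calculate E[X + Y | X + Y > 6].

80/9

P(X + Y > 6) = 9/16.
Summing (X+Y)·P(x,y) over outcomes with X + Y > 6 gives 5.
E[X + Y | X + Y > 6] = (5) / (9/16) = 80/9.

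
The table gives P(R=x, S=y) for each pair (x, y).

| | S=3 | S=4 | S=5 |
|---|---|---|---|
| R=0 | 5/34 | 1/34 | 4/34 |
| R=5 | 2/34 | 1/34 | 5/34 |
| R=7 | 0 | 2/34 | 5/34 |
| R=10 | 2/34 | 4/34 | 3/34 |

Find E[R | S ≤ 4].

P(S ≤ 4) = 1/2.
Summing R·P(R=x,S=y) over the conditioning event gives 89/34.
E[R | S ≤ 4] = (89/34) / (1/2) = 89/17.

89/17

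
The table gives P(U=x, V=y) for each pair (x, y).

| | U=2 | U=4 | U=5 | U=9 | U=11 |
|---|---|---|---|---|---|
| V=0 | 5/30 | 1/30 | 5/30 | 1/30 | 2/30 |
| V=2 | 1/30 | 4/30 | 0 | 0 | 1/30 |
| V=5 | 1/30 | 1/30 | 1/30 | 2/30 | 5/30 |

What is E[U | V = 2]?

P(V = 2) = 1/5.
Σ U·P over the event = 2·(1/30) + 4·(4/30) + 11·(1/30) = 29/30.
E[U | V = 2] = (29/30) / (1/5) = 29/6.

29/6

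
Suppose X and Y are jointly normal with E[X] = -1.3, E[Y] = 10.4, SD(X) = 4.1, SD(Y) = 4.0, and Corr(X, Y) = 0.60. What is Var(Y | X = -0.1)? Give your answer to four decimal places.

For a bivariate normal, Var(Y | X=x) = σ_Y²(1 − ρ²).
Var(Y | X=-0.1) = (4.0)²·(1 − (0.60)²) = 16·0.64 = 10.2400.

10.2400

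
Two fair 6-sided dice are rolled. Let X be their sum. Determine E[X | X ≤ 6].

14/3

P(X ≤ 6) = 5/12.
Σ over the event: 2·1/36 + 3·1/18 + 4·1/12 + 5·1/9 + 6·5/36 = 35/18.
E[X | X ≤ 6] = (35/18) / (5/12) = 14/3.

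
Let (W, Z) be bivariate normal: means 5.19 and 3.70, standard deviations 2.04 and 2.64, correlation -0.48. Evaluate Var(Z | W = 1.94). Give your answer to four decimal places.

The conditional variance in a bivariate normal is σ_Z²(1 − ρ²), independent of x.
Var(Z | W=1.94) = (2.64)²·(1 − (-0.48)²) = 6.9696·0.7696 = 5.3638.

5.3638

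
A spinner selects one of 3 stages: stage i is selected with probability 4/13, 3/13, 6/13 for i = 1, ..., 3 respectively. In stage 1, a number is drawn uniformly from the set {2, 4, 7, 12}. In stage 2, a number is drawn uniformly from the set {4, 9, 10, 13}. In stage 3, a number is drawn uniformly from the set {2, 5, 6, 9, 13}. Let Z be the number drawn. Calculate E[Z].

E[Z | stage 1] = (2+4+7+12)/4 = 25/4.
E[Z | stage 2] = (4+9+10+13)/4 = 9.
E[Z | stage 3] = (2+5+6+9+13)/5 = 7.
E[Z] = (4/13)·(25/4) + (3/13)·(9) + (6/13)·(7) = 94/13.

94/13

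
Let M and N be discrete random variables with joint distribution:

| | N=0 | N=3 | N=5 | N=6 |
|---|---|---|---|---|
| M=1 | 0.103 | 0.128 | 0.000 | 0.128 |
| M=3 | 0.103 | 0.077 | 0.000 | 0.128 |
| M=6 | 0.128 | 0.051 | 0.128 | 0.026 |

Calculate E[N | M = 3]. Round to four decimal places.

3.2435

P(M = 3) = 0.308.
Σ N·P over the event = 0·(0.103) + 3·(0.077) + 6·(0.128) = 0.999.
E[N | M = 3] = (0.999) / (0.308) = 3.2435.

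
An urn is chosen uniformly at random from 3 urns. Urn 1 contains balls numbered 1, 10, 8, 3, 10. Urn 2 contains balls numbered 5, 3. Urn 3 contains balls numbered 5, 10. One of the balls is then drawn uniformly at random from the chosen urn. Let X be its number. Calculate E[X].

E[X | urn 1] = (1+10+8+3+10)/5 = 32/5.
E[X | urn 2] = (5+3)/2 = 4.
E[X | urn 3] = (5+10)/2 = 15/2.
E[X] = (1/3)·(32/5) + (1/3)·(4) + (1/3)·(15/2) = 179/30.

179/30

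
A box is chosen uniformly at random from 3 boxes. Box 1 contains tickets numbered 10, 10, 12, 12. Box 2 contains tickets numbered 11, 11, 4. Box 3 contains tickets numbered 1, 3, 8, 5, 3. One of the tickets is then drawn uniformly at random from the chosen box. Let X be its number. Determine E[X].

E[X | box 1] = (10+10+12+12)/4 = 11.
E[X | box 2] = (11+11+4)/3 = 26/3.
E[X | box 3] = (1+3+8+5+3)/5 = 4.
E[X] = (1/3)·(11) + (1/3)·(26/3) + (1/3)·(4) = 71/9.

71/9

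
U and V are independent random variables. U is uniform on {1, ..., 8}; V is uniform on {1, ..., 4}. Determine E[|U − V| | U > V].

37/11

P(U > V) = 11/16.
Summing |U−V|·P(x,y) over outcomes with U > V gives 37/16.
E[|U − V| | U > V] = (37/16) / (11/16) = 37/11.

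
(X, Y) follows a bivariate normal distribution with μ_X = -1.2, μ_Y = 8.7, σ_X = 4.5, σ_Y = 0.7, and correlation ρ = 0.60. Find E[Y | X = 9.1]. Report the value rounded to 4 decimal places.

E[Y | X=x] = μ_Y + ρ(σ_Y/σ_X)(x − μ_X) for jointly normal variables.
E[Y | X=9.1] = 8.7 + (0.60)·(0.7/4.5)·(9.1 − (-1.2)) = 8.7 + (0.093333)·(10.3) = 9.6613.

9.6613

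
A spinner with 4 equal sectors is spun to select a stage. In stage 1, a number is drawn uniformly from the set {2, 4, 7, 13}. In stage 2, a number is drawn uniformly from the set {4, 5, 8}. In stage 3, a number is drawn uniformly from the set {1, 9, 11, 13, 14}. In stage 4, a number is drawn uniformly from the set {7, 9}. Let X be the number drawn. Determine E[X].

893/120

E[X | stage 1] = (2+4+7+13)/4 = 13/2.
E[X | stage 2] = (4+5+8)/3 = 17/3.
E[X | stage 3] = (1+9+11+13+14)/5 = 48/5.
E[X | stage 4] = (7+9)/2 = 8.
E[X] = (1/4)·(13/2) + (1/4)·(17/3) + (1/4)·(48/5) + (1/4)·(8) = 893/120.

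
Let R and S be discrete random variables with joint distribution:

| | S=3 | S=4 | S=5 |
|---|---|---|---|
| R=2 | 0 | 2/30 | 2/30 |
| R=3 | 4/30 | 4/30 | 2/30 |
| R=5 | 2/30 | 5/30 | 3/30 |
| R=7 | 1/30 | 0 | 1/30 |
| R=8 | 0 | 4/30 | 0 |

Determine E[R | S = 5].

4

P(S = 5) = 4/15.
Summing R·P(R=x,S=y) over the conditioning event gives 16/15.
E[R | S = 5] = (16/15) / (4/15) = 4.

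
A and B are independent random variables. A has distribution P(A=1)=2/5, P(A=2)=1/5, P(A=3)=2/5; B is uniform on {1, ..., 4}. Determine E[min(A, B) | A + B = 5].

8/5

P(A + B = 5) = 1/4.
Summing min(A,B)·P(x,y) over outcomes with A + B = 5 gives 2/5.
E[min(A, B) | A + B = 5] = (2/5) / (1/4) = 8/5.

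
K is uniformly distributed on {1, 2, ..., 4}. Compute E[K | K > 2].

Given K > 2, K is equally likely to be any of {3, 4}.
E[K | K > 2] = (3 + 4) / 2 = 7/2.

7/2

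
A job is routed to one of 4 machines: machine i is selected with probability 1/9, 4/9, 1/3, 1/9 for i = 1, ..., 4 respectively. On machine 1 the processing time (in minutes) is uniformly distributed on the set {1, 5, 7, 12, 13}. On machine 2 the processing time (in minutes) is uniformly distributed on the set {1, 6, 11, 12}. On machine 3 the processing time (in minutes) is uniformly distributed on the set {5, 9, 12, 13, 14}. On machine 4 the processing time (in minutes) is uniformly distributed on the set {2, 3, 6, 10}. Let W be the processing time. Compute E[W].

1493/180

E[W | machine 1] = (1+5+7+12+13)/5 = 38/5.
E[W | machine 2] = (1+6+11+12)/4 = 15/2.
E[W | machine 3] = (5+9+12+13+14)/5 = 53/5.
E[W | machine 4] = (2+3+6+10)/4 = 21/4.
E[W] = (1/9)·(38/5) + (4/9)·(15/2) + (1/3)·(53/5) + (1/9)·(21/4) = 1493/180.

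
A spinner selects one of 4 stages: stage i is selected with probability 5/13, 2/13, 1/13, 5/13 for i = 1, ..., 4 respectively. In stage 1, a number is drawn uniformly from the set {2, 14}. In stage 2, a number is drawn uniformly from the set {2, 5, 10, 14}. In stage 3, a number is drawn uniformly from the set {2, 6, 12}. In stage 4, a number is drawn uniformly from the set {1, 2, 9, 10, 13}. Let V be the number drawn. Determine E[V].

E[V | stage 1] = (2+14)/2 = 8.
E[V | stage 2] = (2+5+10+14)/4 = 31/4.
E[V | stage 3] = (2+6+12)/3 = 20/3.
E[V | stage 4] = (1+2+9+10+13)/5 = 7.
By the law of total expectation,
E[V] = (5/13)·(8) + (2/13)·(31/4) + (1/13)·(20/3) + (5/13)·(7) = 583/78.

583/78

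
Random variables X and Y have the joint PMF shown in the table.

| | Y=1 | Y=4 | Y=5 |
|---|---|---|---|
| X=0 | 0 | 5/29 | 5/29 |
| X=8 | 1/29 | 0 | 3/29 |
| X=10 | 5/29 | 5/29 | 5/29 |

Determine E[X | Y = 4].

5

P(Y = 4) = 10/29.
Σ X·P over the event = 0·(5/29) + 10·(5/29) = 50/29.
E[X | Y = 4] = (50/29) / (10/29) = 5.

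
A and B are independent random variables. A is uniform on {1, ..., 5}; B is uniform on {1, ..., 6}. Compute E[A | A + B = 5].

P(A + B = 5) = 2/15.
Summing A·P(x,y) over outcomes with A + B = 5 gives 1/3.
E[A | A + B = 5] = (1/3) / (2/15) = 5/2.

5/2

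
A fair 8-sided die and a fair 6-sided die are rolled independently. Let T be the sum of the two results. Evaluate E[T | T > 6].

P(T > 6) = 11/16.
Σ over the event: 7·1/8 + 8·1/8 + 9·1/8 + 10·5/48 + 11·1/12 + 12·1/16 + 13·1/24 + 14·1/48 = 157/24.
E[T | T > 6] = (157/24) / (11/16) = 314/33.

314/33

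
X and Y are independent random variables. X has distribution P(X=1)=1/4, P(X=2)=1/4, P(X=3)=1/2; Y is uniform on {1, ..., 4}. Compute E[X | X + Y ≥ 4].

32/13

P(X + Y ≥ 4) = 13/16.
Summing X·P(x,y) over outcomes with X + Y ≥ 4 gives 2.
E[X | X + Y ≥ 4] = (2) / (13/16) = 32/13.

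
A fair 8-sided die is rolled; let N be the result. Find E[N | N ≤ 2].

3/2

Given N ≤ 2, N is equally likely to be any of {1, 2}.
E[N | N ≤ 2] = (1 + 2) / 2 = 3/2.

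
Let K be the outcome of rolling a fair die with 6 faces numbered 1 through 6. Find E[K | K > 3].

5

Given K > 3, K is equally likely to be any of {4, 5, 6}.
E[K | K > 3] = (4 + 5 + 6) / 3 = 5.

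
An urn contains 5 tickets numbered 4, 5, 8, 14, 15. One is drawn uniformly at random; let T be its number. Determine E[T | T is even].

26/3

P(T is even) = 3/5.
Σ over the event: 4·1/5 + 8·1/5 + 14·1/5 = 26/5.
E[T | T is even] = (26/5) / (3/5) = 26/3.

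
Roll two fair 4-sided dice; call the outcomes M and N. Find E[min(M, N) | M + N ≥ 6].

Outcomes with M + N ≥ 6: (2,4), (3,3), (3,4), (4,2), (4,3), (4,4), each with probability 1/16.
E[min(M, N) | M + N ≥ 6] = (2 + 3 + 3 + 2 + 3 + 4) / 6 = 17/6.

17/6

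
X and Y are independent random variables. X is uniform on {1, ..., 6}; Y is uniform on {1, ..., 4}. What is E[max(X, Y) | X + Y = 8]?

P(X + Y = 8) = 1/8.
Summing max(X,Y)·P(x,y) over outcomes with X + Y = 8 gives 5/8.
E[max(X, Y) | X + Y = 8] = (5/8) / (1/8) = 5.

5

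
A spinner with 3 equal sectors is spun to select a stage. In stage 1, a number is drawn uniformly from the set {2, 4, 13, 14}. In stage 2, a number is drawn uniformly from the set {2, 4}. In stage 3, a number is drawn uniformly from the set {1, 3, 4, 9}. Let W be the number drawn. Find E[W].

E[W | stage 1] = (2+4+13+14)/4 = 33/4.
E[W | stage 2] = (2+4)/2 = 3.
E[W | stage 3] = (1+3+4+9)/4 = 17/4.
By the law of total expectation,
E[W] = (1/3)·(33/4) + (1/3)·(3) + (1/3)·(17/4) = 31/6.

31/6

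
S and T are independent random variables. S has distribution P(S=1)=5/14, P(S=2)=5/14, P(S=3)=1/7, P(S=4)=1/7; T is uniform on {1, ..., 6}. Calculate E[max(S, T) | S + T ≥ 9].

17/3

P(S + T ≥ 9) = 1/14.
Summing max(S,T)·P(x,y) over outcomes with S + T ≥ 9 gives 17/42.
E[max(S, T) | S + T ≥ 9] = (17/42) / (1/14) = 17/3.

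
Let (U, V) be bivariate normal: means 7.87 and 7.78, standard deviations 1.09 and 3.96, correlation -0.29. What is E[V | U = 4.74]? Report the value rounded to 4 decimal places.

The regression of V on U has slope ρ·σ_V/σ_U and passes through (μ_U, μ_V).
E[V | U=4.74] = 7.78 + (-0.29)·(3.96/1.09)·(4.74 − (7.87)) = 7.78 + (-1.05358)·(-3.13) = 11.0777.

11.0777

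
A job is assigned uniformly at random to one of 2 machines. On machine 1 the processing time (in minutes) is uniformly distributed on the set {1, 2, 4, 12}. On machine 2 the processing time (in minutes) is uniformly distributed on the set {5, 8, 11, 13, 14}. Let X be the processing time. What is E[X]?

299/40

E[X | machine 1] = (1+2+4+12)/4 = 19/4.
E[X | machine 2] = (5+8+11+13+14)/5 = 51/5.
E[X] = (1/2)·(19/4) + (1/2)·(51/5) = 299/40.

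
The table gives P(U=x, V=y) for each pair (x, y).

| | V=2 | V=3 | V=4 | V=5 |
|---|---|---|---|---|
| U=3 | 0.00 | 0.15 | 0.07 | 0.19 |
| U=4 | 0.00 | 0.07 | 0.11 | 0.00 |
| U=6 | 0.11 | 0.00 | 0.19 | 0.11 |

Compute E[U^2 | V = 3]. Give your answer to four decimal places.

11.2273

P(V = 3) = 0.22.
Summing U^2·P(U=x,V=y) over the conditioning event gives 2.47.
E[U^2 | V = 3] = (2.47) / (0.22) = 11.2273.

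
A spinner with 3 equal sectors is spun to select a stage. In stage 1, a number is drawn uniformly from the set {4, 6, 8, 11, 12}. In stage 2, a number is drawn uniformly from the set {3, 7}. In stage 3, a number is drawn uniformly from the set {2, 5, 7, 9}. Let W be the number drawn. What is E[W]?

379/60

E[W | stage 1] = (4+6+8+11+12)/5 = 41/5.
E[W | stage 2] = (3+7)/2 = 5.
E[W | stage 3] = (2+5+7+9)/4 = 23/4.
By the law of total expectation,
E[W] = (1/3)·(41/5) + (1/3)·(5) + (1/3)·(23/4) = 379/60.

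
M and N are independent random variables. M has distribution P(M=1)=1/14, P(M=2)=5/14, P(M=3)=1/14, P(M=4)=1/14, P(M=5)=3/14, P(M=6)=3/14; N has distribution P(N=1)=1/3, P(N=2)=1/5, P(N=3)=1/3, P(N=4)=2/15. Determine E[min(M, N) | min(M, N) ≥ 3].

13/4

P(min(M, N) ≥ 3) = 4/15.
Summing min(M,N)·P(x,y) over outcomes with min(M, N) ≥ 3 gives 13/15.
E[min(M, N) | min(M, N) ≥ 3] = (13/15) / (4/15) = 13/4.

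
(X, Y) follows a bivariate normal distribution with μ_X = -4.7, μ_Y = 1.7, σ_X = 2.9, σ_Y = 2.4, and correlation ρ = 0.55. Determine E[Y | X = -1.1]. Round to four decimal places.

3.3386

The regression of Y on X has slope ρ·σ_Y/σ_X and passes through (μ_X, μ_Y).
E[Y | X=-1.1] = 1.7 + (0.55)·(2.4/2.9)·(-1.1 − (-4.7)) = 1.7 + (0.45517)·(3.6) = 3.3386.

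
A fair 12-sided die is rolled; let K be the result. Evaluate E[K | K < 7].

Given K < 7, K is equally likely to be any of {1, 2, 3, 4, 5, 6}.
E[K | K < 7] = (1 + 2 + 3 + 4 + 5 + 6) / 6 = 7/2.

7/2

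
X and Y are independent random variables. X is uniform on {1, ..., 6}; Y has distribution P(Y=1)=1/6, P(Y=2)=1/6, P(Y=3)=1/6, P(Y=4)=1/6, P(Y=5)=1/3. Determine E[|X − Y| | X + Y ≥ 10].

4/5

P(X + Y ≥ 10) = 5/36.
Summing |X−Y|·P(x,y) over outcomes with X + Y ≥ 10 gives 1/9.
E[|X − Y| | X + Y ≥ 10] = (1/9) / (5/36) = 4/5.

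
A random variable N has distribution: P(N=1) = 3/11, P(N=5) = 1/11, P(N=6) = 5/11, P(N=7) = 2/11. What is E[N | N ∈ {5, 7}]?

19/3

P(N ∈ {5, 7}) = 3/11.
Σ over the event: 5·1/11 + 7·2/11 = 19/11.
E[N | N ∈ {5, 7}] = (19/11) / (3/11) = 19/3.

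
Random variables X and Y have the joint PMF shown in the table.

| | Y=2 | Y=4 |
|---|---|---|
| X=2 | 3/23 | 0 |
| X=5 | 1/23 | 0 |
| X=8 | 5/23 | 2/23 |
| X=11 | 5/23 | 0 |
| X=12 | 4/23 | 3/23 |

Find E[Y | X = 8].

18/7

P(X = 8) = 7/23.
Σ Y·P over the event = 2·(5/23) + 4·(2/23) = 18/23.
E[Y | X = 8] = (18/23) / (7/23) = 18/7.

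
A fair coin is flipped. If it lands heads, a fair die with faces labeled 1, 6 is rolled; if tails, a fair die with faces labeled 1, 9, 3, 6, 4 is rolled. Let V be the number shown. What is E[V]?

E[V | heads] = (1+6)/2 = 7/2.
E[V | tails] = (1+9+3+6+4)/5 = 23/5.
By the law of total expectation,
E[V] = (1/2)·(7/2) + (1/2)·(23/5) = 81/20.

81/20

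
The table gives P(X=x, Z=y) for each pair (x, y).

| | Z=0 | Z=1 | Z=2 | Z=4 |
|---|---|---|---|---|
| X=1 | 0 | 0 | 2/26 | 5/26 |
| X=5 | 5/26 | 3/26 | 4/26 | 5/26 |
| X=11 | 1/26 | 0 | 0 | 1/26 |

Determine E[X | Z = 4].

P(Z = 4) = 11/26.
Σ X·P over the event = 1·(5/26) + 5·(5/26) + 11·(1/26) = 41/26.
E[X | Z = 4] = (41/26) / (11/26) = 41/11.

41/11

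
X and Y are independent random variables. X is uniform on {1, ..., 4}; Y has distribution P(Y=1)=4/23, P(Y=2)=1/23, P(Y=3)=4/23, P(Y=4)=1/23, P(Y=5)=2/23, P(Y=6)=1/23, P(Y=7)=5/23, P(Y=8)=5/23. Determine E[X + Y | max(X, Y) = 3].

81/17

P(max(X, Y) = 3) = 17/92.
Summing (X+Y)·P(x,y) over outcomes with max(X, Y) = 3 gives 81/92.
E[X + Y | max(X, Y) = 3] = (81/92) / (17/92) = 81/17.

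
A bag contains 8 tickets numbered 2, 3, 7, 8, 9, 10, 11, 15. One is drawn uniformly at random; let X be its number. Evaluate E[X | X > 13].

P(X > 13) = 1/8.
Σ over the event: 15·1/8 = 15/8.
E[X | X > 13] = (15/8) / (1/8) = 15.

15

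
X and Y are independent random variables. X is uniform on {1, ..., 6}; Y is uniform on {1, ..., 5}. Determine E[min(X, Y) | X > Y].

7/3

P(X > Y) = 1/2.
Summing min(X,Y)·P(x,y) over outcomes with X > Y gives 7/6.
E[min(X, Y) | X > Y] = (7/6) / (1/2) = 7/3.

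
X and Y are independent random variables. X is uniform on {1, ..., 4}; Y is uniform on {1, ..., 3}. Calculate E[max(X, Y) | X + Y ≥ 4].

29/9

Outcomes with X + Y ≥ 4: (1,3), (2,2), (2,3), (3,1), (3,2), (3,3), (4,1), (4,2), (4,3), each with probability 1/12.
E[max(X, Y) | X + Y ≥ 4] = (3 + 2 + 3 + 3 + 3 + 3 + 4 + 4 + 4) / 9 = 29/9.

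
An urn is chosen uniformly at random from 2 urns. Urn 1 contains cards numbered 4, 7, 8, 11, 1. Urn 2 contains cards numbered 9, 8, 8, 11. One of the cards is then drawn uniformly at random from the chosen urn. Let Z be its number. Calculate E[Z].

38/5

E[Z | urn 1] = (4+7+8+11+1)/5 = 31/5.
E[Z | urn 2] = (9+8+8+11)/4 = 9.
E[Z] = (1/2)·(31/5) + (1/2)·(9) = 38/5.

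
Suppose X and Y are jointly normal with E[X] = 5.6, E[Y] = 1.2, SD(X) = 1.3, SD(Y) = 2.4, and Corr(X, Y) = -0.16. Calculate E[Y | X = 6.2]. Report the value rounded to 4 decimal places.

1.0228

For a bivariate normal, E[Y | X=x] = μ_Y + ρ·(σ_Y/σ_X)·(x − μ_X).
E[Y | X=6.2] = 1.2 + (-0.16)·(2.4/1.3)·(6.2 − (5.6)) = 1.2 + (-0.29538)·(0.6) = 1.0228.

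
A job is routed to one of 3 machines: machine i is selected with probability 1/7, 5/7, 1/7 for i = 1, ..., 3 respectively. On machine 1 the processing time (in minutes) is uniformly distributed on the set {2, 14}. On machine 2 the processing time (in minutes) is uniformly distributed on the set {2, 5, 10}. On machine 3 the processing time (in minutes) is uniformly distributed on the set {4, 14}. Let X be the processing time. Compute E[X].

136/21

E[X | machine 1] = (2+14)/2 = 8.
E[X | machine 2] = (2+5+10)/3 = 17/3.
E[X | machine 3] = (4+14)/2 = 9.
By the law of total expectation,
E[X] = (1/7)·(8) + (5/7)·(17/3) + (1/7)·(9) = 136/21.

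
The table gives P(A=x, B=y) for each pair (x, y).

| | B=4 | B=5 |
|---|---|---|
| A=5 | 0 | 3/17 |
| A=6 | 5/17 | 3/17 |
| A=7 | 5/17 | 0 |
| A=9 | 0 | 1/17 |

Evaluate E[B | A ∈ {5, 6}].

P(A ∈ {5, 6}) = 11/17.
Σ B·P over the event = 5·(3/17) + 4·(5/17) + 5·(3/17) = 50/17.
E[B | A ∈ {5, 6}] = (50/17) / (11/17) = 50/11.

50/11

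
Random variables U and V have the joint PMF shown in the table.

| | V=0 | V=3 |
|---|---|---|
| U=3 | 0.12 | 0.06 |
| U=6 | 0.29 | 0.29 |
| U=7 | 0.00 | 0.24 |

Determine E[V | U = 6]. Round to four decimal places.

1.5000

P(U = 6) = 0.58.
Σ V·P over the event = 0·(0.29) + 3·(0.29) = 0.87.
E[V | U = 6] = (0.87) / (0.58) = 1.5000.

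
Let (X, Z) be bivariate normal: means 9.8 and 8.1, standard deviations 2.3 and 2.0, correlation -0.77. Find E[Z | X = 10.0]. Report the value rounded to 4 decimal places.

E[Z | X=x] = μ_Z + ρ(σ_Z/σ_X)(x − μ_X) for jointly normal variables.
E[Z | X=10.0] = 8.1 + (-0.77)·(2.0/2.3)·(10.0 − (9.8)) = 8.1 + (-0.66957)·(0.2) = 7.9661.

7.9661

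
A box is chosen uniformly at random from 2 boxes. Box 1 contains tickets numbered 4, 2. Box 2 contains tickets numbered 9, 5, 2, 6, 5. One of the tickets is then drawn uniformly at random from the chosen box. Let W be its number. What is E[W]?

21/5

E[W | box 1] = (4+2)/2 = 3.
E[W | box 2] = (9+5+2+6+5)/5 = 27/5.
E[W] = (1/2)·(3) + (1/2)·(27/5) = 21/5.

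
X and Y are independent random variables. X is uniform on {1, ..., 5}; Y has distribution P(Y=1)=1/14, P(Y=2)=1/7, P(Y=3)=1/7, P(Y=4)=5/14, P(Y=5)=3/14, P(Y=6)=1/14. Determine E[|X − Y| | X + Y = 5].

11/5

P(X + Y = 5) = 1/7.
Summing |X−Y|·P(x,y) over outcomes with X + Y = 5 gives 11/35.
E[|X − Y| | X + Y = 5] = (11/35) / (1/7) = 11/5.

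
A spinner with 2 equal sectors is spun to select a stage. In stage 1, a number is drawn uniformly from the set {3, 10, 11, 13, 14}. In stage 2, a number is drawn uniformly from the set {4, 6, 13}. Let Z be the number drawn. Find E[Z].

E[Z | stage 1] = (3+10+11+13+14)/5 = 51/5.
E[Z | stage 2] = (4+6+13)/3 = 23/3.
By the law of total expectation,
E[Z] = (1/2)·(51/5) + (1/2)·(23/3) = 134/15.

134/15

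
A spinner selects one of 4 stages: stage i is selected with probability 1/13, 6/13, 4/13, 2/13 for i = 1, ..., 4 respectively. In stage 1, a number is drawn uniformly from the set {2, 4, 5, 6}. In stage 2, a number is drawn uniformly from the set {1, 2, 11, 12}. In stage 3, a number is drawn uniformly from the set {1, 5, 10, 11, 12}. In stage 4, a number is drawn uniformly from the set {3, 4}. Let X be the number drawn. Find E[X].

1629/260

E[X | stage 1] = (2+4+5+6)/4 = 17/4.
E[X | stage 2] = (1+2+11+12)/4 = 13/2.
E[X | stage 3] = (1+5+10+11+12)/5 = 39/5.
E[X | stage 4] = (3+4)/2 = 7/2.
By the law of total expectation,
E[X] = (1/13)·(17/4) + (6/13)·(13/2) + (4/13)·(39/5) + (2/13)·(7/2) = 1629/260.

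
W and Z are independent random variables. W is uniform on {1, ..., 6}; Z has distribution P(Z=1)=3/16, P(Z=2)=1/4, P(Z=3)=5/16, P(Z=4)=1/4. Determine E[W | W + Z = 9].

P(W + Z = 9) = 3/32.
Summing W·P(x,y) over outcomes with W + Z = 9 gives 25/48.
E[W | W + Z = 9] = (25/48) / (3/32) = 50/9.

50/9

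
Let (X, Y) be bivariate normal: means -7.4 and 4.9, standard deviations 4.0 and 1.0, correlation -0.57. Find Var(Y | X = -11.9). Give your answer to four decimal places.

0.6751

The conditional variance in a bivariate normal is σ_Y²(1 − ρ²), independent of x.
Var(Y | X=-11.9) = (1.0)²·(1 − (-0.57)²) = 1·0.6751 = 0.6751.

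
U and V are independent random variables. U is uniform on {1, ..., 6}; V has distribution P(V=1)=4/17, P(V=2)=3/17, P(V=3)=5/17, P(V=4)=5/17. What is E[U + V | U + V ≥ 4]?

46/7

P(U + V ≥ 4) = 91/102.
Summing (U+V)·P(x,y) over outcomes with U + V ≥ 4 gives 299/51.
E[U + V | U + V ≥ 4] = (299/51) / (91/102) = 46/7.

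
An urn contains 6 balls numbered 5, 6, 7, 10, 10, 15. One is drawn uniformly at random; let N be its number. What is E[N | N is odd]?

P(N is odd) = 1/2.
Σ over the event: 5·1/6 + 7·1/6 + 15·1/6 = 9/2.
E[N | N is odd] = (9/2) / (1/2) = 9.

9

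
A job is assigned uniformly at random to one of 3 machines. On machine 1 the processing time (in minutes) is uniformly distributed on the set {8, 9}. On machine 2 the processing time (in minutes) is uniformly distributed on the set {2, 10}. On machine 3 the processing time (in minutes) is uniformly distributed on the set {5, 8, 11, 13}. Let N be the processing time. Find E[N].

95/12

E[N | machine 1] = (8+9)/2 = 17/2.
E[N | machine 2] = (2+10)/2 = 6.
E[N | machine 3] = (5+8+11+13)/4 = 37/4.
By the law of total expectation,
E[N] = (1/3)·(17/2) + (1/3)·(6) + (1/3)·(37/4) = 95/12.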